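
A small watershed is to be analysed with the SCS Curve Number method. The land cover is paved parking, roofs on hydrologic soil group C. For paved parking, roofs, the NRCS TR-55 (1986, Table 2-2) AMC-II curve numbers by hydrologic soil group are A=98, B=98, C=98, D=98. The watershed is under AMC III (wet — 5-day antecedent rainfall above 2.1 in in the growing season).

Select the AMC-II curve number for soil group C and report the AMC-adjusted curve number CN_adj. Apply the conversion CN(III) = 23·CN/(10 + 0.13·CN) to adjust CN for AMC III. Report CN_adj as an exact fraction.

NRCS table: paved parking, roofs, soil group C → CN(II) = 98
Wet (AMC III): CN(III) = 23·98/(10 + 0.13·98) = 2254/(1137/50) = 112700/1137 ≈ 99.120

CN_adj = 112700/1137 ≈ 99.120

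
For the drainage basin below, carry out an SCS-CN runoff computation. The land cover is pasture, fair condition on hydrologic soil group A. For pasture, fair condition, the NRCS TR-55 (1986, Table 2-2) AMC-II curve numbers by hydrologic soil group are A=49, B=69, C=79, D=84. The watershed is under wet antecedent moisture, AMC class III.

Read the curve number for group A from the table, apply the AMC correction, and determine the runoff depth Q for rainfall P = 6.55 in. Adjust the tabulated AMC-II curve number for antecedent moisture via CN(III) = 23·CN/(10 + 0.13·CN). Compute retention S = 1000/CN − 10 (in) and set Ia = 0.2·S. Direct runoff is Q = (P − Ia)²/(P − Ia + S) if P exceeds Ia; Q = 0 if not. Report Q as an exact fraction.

Q = 16189254169/5167001980 in ≈ 3.133 in

NRCS table: pasture, fair condition, soil group A → CN(II) = 49
Wet (AMC III): CN(III) = 23·49/(10 + 0.13·49) = 1127/(1637/100) = 112700/1637 ≈ 68.845
Max retention: S = 1000/(112700/1637) − 10 = 5100/1127 in (≈ 4.525 in)
Initial abstraction Ia = S/5 = (5100/1127)/5 = 1020/1127 ≈ 0.905 in
Since P=6.550 > Ia=0.905: effective rainfall P−Ia = 127237/22540 in
Q: (127237/22540)² ÷ (229237/22540) = 16189254169/5167001980 in (≈ 3.133 in)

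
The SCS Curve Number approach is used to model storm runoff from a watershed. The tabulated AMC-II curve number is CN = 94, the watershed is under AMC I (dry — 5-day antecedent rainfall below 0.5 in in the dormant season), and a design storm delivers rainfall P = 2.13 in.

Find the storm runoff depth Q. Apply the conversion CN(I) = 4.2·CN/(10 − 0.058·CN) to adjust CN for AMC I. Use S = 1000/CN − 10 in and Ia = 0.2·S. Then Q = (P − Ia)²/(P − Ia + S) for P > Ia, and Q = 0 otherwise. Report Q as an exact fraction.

Adjust CN=94 to AMC I: 4.2·94/(10 − 0.058·94) → (1974/5) ÷ (1137/250) = 32900/379 ≈ 86.807
S = 1000/(32900/379) − 10 = 500/329 in ≈ 1.520 in
Ia = 0.2S: 0.2·1.520 = 0.304 in (exactly 100/329)
P − Ia = 2.130 − 0.304 = 60077/32900 ≈ 1.826 in (> 0, runoff occurs)
Q = (60077/32900)²/((60077/32900) + 500/329) = (3609245929/1082410000)/(110077/32900) = 3609245929/3621533300 in ≈ 0.997 in

Q = 3609245929/3621533300 in ≈ 0.997 in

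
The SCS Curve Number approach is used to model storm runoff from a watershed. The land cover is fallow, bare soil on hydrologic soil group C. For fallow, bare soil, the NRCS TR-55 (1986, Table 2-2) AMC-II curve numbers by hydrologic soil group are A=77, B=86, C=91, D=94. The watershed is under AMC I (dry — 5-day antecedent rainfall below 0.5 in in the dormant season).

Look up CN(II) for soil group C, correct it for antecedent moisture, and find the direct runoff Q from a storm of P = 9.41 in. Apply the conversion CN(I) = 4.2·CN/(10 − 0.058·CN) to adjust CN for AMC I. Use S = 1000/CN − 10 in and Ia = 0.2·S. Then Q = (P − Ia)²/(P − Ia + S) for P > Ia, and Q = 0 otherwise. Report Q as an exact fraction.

Q = 324235719889/45826862900 in ≈ 7.075 in

NRCS table: fallow, bare soil, soil group C → CN(II) = 91
CN(I) from CN(II)=91: (4.2·91)/(10 − 0.058·91) = 63700/787 ≈ 80.940
Max retention: S = 1000/(63700/787) − 10 = 1500/637 in (≈ 2.355 in)
Ia = 0.2·(1500/637) = 300/637 in ≈ 0.471 in
Since P=9.410 > Ia=0.471: effective rainfall P−Ia = 569417/63700 in
Runoff Q = (P−Ia)²/(P−Ia+S) = (8.939)²/(8.939+2.355) = 324235719889/45826862900 ≈ 7.075 in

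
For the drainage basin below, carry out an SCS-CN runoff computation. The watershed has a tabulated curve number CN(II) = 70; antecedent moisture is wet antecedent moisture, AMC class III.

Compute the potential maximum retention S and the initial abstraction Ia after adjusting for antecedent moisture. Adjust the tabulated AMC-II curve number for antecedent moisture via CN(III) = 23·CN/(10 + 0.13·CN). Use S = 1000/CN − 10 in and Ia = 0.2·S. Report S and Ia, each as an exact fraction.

S = 300/161 in ≈ 1.863 in; Ia = 60/161 in ≈ 0.373 in

Adjust CN=70 to AMC III: 23·70/(10 + 0.13·70) → 1610 ÷ (191/10) = 16100/191 ≈ 84.293
Retention S: 1000/CN − 10 with CN=84.293 → S = 300/161 ≈ 1.863 in
Ia = 0.2·(300/161) = 60/161 in ≈ 0.373 in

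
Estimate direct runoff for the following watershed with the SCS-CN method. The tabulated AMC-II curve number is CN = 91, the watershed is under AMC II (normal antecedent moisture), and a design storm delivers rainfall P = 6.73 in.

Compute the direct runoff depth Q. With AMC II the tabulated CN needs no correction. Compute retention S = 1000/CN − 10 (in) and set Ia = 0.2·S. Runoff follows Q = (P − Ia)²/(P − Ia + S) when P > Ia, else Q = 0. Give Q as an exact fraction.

Q = 3533470249/622831300 in ≈ 5.673 in

CN(II) = 91; AMC II needs no correction.
Retention S: 1000/CN − 10 with CN=91.000 → S = 90/91 ≈ 0.989 in
Initial abstraction Ia = S/5 = (90/91)/5 = 18/91 ≈ 0.198 in
P − Ia = 6.730 − 0.198 = 59443/9100 ≈ 6.532 in (> 0, runoff occurs)
Runoff Q = (P−Ia)²/(P−Ia+S) = (6.532)²/(6.532+0.989) = 3533470249/622831300 ≈ 5.673 in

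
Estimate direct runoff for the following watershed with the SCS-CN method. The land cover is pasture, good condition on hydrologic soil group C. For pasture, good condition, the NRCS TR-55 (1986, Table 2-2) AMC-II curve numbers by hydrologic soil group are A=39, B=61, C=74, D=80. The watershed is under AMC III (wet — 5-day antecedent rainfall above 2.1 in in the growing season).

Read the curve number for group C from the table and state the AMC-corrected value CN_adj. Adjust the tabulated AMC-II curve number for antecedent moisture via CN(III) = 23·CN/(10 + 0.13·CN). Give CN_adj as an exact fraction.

CN_adj = 85100/981 ≈ 86.748

NRCS table: pasture, good condition, soil group C → CN(II) = 74
Wet (AMC III): CN(III) = 23·74/(10 + 0.13·74) = 1702/(981/50) = 85100/981 ≈ 86.748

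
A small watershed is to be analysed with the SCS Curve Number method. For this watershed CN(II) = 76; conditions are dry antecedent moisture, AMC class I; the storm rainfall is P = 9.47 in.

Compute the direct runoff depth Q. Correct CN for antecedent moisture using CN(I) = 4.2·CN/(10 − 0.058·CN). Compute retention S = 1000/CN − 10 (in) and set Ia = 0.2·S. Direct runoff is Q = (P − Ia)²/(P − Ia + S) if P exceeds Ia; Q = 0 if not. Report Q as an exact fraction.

Dry (AMC I): CN(I) = 4.2·76/(10 − 0.058·76) = (1596/5)/(699/125) = 13300/233 ≈ 57.082
Retention S: 1000/CN − 10 with CN=57.082 → S = 1000/133 ≈ 7.519 in
Initial abstraction Ia = S/5 = (1000/133)/5 = 200/133 ≈ 1.504 in
Since P=9.470 > Ia=1.504: effective rainfall P−Ia = 105951/13300 in
Q: (105951/13300)² ÷ (205951/13300) = 11225614401/2739148300 in (≈ 4.098 in)

Q = 11225614401/2739148300 in ≈ 4.098 in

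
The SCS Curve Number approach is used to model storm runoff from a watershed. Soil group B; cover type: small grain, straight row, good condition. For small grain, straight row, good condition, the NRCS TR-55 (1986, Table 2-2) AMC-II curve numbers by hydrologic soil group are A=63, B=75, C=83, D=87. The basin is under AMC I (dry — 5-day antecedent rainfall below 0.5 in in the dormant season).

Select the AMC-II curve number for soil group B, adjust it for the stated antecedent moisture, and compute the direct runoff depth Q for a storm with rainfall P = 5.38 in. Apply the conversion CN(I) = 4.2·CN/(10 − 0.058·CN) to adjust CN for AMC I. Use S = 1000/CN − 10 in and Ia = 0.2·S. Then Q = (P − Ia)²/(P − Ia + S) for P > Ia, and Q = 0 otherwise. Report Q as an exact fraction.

NRCS table: small grain, straight row, good condition, soil group B → CN(II) = 75
Dry (AMC I): CN(I) = 4.2·75/(10 − 0.058·75) = 315/(113/20) = 6300/113 ≈ 55.752
Retention S: 1000/CN − 10 with CN=55.752 → S = 500/63 ≈ 7.937 in
Initial abstraction Ia = S/5 = (500/63)/5 = 100/63 ≈ 1.587 in
P − Ia = 5.380 − 1.587 = 11947/3150 ≈ 3.793 in (> 0, runoff occurs)
Runoff Q = (P−Ia)²/(P−Ia+S) = (3.793)²/(3.793+7.937) = 142730809/116383050 ≈ 1.226 in

Q = 142730809/116383050 in ≈ 1.226 in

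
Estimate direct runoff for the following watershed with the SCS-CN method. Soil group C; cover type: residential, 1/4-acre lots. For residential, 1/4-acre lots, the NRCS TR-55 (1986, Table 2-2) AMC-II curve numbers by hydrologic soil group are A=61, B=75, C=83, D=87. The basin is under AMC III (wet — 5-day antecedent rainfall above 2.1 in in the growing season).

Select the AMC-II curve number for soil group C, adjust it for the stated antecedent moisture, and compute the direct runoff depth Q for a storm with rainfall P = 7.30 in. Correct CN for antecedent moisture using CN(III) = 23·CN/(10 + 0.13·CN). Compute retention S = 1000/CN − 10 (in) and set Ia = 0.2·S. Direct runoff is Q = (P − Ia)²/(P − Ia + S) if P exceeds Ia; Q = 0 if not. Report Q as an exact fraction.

NRCS table: residential, 1/4-acre lots, soil group C → CN(II) = 83
CN(III) from CN(II)=83: (23·83)/(10 + 0.13·83) = 190900/2079 ≈ 91.823
Max retention: S = 1000/(190900/2079) − 10 = 1700/1909 in (≈ 0.891 in)
Ia = 0.2·(1700/1909) = 340/1909 in ≈ 0.178 in
P − Ia = 7.300 − 0.178 = 135957/19090 ≈ 7.122 in (> 0, runoff occurs)
Runoff Q = (P−Ia)²/(P−Ia+S) = (7.122)²/(7.122+0.891) = 18484305849/2919949130 ≈ 6.330 in

Q = 18484305849/2919949130 in ≈ 6.330 in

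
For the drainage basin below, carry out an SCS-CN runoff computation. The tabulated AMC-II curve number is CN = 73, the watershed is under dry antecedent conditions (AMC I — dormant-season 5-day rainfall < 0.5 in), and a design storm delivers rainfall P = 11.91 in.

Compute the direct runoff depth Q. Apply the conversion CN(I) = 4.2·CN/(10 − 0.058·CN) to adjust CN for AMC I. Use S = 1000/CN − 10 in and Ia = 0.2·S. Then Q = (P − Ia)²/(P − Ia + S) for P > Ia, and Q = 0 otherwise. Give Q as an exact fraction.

Q = 89648999067/16498503700 in ≈ 5.434 in

Dry (AMC I): CN(I) = 4.2·73/(10 − 0.058·73) = (1533/5)/(2883/500) = 51100/961 ≈ 53.174
S = 1000/(51100/961) − 10 = 4500/511 in ≈ 8.806 in
Initial abstraction Ia = S/5 = (4500/511)/5 = 900/511 ≈ 1.761 in
Since P=11.910 > Ia=1.761: effective rainfall P−Ia = 518601/51100 in
Q = (518601/51100)²/((518601/51100) + 4500/511) = (268946997201/2611210000)/(968601/51100) = 89648999067/16498503700 in ≈ 5.434 in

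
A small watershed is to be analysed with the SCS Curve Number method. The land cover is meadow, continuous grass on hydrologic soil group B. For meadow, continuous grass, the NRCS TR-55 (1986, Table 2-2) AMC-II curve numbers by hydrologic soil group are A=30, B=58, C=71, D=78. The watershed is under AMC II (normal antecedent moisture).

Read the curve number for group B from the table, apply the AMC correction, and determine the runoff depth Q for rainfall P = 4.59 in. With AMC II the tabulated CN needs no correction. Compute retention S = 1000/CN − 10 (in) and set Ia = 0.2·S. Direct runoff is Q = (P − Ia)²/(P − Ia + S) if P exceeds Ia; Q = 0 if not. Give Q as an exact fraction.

Q = 27670107/29107300 in ≈ 0.951 in

NRCS table: meadow, continuous grass, soil group B → CN(II) = 58
CN(II) = 58; AMC II needs no correction.
Max retention: S = 1000/58 − 10 = 210/29 in (≈ 7.241 in)
Initial abstraction Ia = S/5 = (210/29)/5 = 42/29 ≈ 1.448 in
Since P=4.590 > Ia=1.448: effective rainfall P−Ia = 9111/2900 in
Q: (9111/2900)² ÷ (30111/2900) = 27670107/29107300 in (≈ 0.951 in)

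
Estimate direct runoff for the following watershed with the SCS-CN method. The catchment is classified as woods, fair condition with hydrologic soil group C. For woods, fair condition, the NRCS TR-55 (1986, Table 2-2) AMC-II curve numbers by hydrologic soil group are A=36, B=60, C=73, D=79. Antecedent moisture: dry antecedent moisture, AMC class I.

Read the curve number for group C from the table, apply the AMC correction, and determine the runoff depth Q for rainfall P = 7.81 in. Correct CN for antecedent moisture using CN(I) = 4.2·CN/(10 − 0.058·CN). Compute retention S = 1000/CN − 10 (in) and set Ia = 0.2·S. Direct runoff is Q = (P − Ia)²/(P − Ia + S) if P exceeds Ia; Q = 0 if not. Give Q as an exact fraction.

NRCS table: woods, fair condition, soil group C → CN(II) = 73
Adjust CN=73 to AMC I: 4.2·73/(10 − 0.058·73) → (1533/5) ÷ (2883/500) = 51100/961 ≈ 53.174
Max retention: S = 1000/(51100/961) − 10 = 4500/511 in (≈ 8.806 in)
Ia = 0.2S: 0.2·8.806 = 1.761 in (exactly 900/511)
Excess rainfall: 7.810 − 1.761 = 6.049 in; P > Ia so Q > 0
Q = (309091/51100)²/((309091/51100) + 4500/511) = (95537246281/2611210000)/(759091/51100) = 95537246281/38789550100 in ≈ 2.463 in

Q = 95537246281/38789550100 in ≈ 2.463 in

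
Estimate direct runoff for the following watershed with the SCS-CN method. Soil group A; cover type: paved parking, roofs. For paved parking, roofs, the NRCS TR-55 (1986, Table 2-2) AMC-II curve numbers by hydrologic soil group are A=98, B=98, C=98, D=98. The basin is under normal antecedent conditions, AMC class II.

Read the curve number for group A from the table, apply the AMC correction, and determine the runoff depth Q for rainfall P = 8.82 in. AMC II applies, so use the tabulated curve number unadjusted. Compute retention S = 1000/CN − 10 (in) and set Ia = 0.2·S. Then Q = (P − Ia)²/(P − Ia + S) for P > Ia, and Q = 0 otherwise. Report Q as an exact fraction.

NRCS table: paved parking, roofs, soil group A → CN(II) = 98
Average conditions: CN = 98 (no AMC adjustment).
Max retention: S = 1000/98 − 10 = 10/49 in (≈ 0.204 in)
Initial abstraction Ia = S/5 = (10/49)/5 = 2/49 ≈ 0.041 in
P − Ia = 8.820 − 0.041 = 21509/2450 ≈ 8.779 in (> 0, runoff occurs)
Q = (21509/2450)²/((21509/2450) + 10/49) = (462637081/6002500)/(22009/2450) = 462637081/53922050 in ≈ 8.580 in

Q = 462637081/53922050 in ≈ 8.580 in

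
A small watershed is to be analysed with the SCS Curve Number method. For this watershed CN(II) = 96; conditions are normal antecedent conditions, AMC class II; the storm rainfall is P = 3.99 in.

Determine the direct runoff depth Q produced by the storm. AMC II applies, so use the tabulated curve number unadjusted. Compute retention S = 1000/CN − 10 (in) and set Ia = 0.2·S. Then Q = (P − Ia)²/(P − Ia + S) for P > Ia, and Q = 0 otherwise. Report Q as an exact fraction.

Average conditions: CN = 96 (no AMC adjustment).
Retention S: 1000/CN − 10 with CN=96.000 → S = 5/12 ≈ 0.417 in
Ia = 0.2S: 0.2·0.417 = 0.083 in (exactly 1/12)
Excess rainfall: 3.990 − 0.083 = 3.907 in; P > Ia so Q > 0
Runoff Q = (P−Ia)²/(P−Ia+S) = (3.907)²/(3.907+0.417) = 343396/97275 ≈ 3.530 in

Q = 343396/97275 in ≈ 3.530 in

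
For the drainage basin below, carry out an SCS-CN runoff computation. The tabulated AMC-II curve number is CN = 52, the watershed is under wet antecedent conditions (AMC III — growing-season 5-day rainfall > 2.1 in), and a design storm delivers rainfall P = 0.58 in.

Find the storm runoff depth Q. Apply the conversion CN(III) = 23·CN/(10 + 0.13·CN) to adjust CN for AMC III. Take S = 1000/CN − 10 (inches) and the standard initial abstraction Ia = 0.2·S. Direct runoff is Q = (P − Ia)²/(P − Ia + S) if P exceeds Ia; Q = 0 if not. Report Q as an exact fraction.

Adjust CN=52 to AMC III: 23·52/(10 + 0.13·52) → 1196 ÷ (419/25) = 29900/419 ≈ 71.360
Max retention: S = 1000/(29900/419) − 10 = 1200/299 in (≈ 4.013 in)
Initial abstraction Ia = S/5 = (1200/299)/5 = 240/299 ≈ 0.803 in
P = 0.580 ≤ Ia = 0.803 in: entire storm abstracted, Q = 0.

Q = 0 in ≈ 0.000 in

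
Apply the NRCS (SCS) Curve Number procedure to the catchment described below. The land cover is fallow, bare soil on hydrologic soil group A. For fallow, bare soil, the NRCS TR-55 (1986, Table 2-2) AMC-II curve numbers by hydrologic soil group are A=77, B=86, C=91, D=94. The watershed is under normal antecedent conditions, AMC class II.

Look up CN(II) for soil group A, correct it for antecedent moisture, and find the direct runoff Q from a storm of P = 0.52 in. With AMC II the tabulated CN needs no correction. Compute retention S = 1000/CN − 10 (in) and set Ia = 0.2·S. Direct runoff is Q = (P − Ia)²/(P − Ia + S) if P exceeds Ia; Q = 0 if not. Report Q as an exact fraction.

Q = 0 in ≈ 0.000 in

NRCS table: fallow, bare soil, soil group A → CN(II) = 77
AMC II — tabulated CN = 77 applies directly.
Max retention: S = 1000/77 − 10 = 230/77 in (≈ 2.987 in)
Initial abstraction Ia = S/5 = (230/77)/5 = 46/77 ≈ 0.597 in
P = 0.520 ≤ Ia = 0.597 in: entire storm abstracted, Q = 0.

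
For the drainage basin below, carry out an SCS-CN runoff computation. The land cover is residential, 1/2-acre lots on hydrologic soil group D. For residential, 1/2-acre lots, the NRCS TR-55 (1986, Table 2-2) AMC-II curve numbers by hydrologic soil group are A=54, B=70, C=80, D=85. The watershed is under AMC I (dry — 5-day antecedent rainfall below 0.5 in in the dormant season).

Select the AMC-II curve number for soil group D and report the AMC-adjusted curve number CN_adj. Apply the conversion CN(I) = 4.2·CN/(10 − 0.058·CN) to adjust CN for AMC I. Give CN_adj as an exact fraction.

CN_adj = 11900/169 ≈ 70.414

NRCS table: residential, 1/2-acre lots, soil group D → CN(II) = 85
Adjust CN=85 to AMC I: 4.2·85/(10 − 0.058·85) → 357 ÷ (507/100) = 11900/169 ≈ 70.414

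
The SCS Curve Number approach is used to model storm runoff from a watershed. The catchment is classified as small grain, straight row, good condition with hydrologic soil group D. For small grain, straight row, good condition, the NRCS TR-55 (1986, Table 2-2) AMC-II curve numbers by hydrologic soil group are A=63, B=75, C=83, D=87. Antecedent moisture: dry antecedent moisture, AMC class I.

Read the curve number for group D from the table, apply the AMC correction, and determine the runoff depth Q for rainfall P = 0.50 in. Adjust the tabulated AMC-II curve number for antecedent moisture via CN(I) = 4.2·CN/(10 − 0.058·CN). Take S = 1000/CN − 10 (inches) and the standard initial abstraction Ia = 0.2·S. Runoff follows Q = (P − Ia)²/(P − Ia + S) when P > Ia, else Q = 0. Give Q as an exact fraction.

NRCS table: small grain, straight row, good condition, soil group D → CN(II) = 87
Adjust CN=87 to AMC I: 4.2·87/(10 − 0.058·87) → (1827/5) ÷ (2477/500) = 182700/2477 ≈ 73.759
Max retention: S = 1000/(182700/2477) − 10 = 6500/1827 in (≈ 3.558 in)
Initial abstraction Ia = S/5 = (6500/1827)/5 = 1300/1827 ≈ 0.712 in
P = 0.500 ≤ Ia = 0.712 in: entire storm abstracted, Q = 0.

Q = 0 in ≈ 0.000 in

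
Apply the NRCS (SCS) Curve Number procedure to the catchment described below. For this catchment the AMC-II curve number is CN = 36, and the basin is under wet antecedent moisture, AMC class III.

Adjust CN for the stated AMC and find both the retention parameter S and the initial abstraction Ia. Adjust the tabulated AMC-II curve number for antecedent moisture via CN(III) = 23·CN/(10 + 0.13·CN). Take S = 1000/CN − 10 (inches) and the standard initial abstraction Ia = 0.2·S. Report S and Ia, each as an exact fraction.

S = 1600/207 in ≈ 7.729 in; Ia = 320/207 in ≈ 1.546 in

CN(III) from CN(II)=36: (23·36)/(10 + 0.13·36) = 20700/367 ≈ 56.403
Max retention: S = 1000/(20700/367) − 10 = 1600/207 in (≈ 7.729 in)
Ia = 0.2·(1600/207) = 320/207 in ≈ 1.546 in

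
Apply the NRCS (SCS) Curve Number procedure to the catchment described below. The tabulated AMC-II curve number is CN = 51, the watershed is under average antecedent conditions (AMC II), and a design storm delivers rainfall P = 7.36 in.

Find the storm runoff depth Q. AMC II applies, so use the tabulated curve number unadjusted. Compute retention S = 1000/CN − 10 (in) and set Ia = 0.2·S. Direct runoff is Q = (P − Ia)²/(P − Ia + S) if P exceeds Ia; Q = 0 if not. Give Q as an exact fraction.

CN(II) = 51; AMC II needs no correction.
Retention S: 1000/CN − 10 with CN=51.000 → S = 490/51 ≈ 9.608 in
Ia = 0.2S: 0.2·9.608 = 1.922 in (exactly 98/51)
Since P=7.360 > Ia=1.922: effective rainfall P−Ia = 6934/1275 in
Q: (6934/1275)² ÷ (19184/1275) = 12020089/6114900 in (≈ 1.966 in)

Q = 12020089/6114900 in ≈ 1.966 in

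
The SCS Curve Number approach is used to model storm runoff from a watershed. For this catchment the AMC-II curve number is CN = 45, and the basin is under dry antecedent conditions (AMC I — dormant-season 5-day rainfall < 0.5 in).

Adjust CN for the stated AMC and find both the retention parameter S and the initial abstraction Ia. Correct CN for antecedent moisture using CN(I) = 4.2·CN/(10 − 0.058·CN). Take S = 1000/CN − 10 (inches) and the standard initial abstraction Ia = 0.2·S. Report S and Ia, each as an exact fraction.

S = 5500/189 in ≈ 29.101 in; Ia = 1100/189 in ≈ 5.820 in

CN(I) from CN(II)=45: (4.2·45)/(10 − 0.058·45) = 18900/739 ≈ 25.575
Retention S: 1000/CN − 10 with CN=25.575 → S = 5500/189 ≈ 29.101 in
Initial abstraction Ia = S/5 = (5500/189)/5 = 1100/189 ≈ 5.820 in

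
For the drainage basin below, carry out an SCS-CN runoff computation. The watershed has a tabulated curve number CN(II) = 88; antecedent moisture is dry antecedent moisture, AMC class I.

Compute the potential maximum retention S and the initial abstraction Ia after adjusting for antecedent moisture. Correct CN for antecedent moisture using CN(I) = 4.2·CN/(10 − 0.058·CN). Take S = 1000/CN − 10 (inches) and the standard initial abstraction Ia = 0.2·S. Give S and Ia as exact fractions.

Adjust CN=88 to AMC I: 4.2·88/(10 − 0.058·88) → (1848/5) ÷ (612/125) = 3850/51 ≈ 75.490
Retention S: 1000/CN − 10 with CN=75.490 → S = 250/77 ≈ 3.247 in
Ia = 0.2·(250/77) = 50/77 in ≈ 0.649 in

S = 250/77 in ≈ 3.247 in; Ia = 50/77 in ≈ 0.649 in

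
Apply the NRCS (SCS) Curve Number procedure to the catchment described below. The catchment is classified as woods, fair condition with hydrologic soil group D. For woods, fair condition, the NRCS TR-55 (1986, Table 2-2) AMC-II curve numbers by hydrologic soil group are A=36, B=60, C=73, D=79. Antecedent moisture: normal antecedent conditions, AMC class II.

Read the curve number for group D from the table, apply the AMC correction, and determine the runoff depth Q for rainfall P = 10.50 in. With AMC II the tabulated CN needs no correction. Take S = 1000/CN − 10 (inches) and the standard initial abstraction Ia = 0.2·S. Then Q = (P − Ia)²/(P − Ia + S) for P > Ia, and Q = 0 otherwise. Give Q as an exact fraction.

Q = 23625/3002 in ≈ 7.870 in

NRCS table: woods, fair condition, soil group D → CN(II) = 79
AMC II — tabulated CN = 79 applies directly.
Retention S: 1000/CN − 10 with CN=79.000 → S = 210/79 ≈ 2.658 in
Initial abstraction Ia = S/5 = (210/79)/5 = 42/79 ≈ 0.532 in
P − Ia = 10.500 − 0.532 = 1575/158 ≈ 9.968 in (> 0, runoff occurs)
Q: (1575/158)² ÷ (1995/158) = 23625/3002 in (≈ 7.870 in)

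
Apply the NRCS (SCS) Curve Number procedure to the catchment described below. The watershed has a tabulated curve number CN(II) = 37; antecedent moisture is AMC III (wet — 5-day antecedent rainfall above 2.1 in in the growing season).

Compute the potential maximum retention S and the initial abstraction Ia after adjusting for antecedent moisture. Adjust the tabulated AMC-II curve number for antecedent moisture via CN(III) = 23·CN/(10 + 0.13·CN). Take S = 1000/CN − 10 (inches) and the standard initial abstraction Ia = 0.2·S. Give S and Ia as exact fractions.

S = 6300/851 in ≈ 7.403 in; Ia = 1260/851 in ≈ 1.481 in

Adjust CN=37 to AMC III: 23·37/(10 + 0.13·37) → 851 ÷ (1481/100) = 85100/1481 ≈ 57.461
S = 1000/(85100/1481) − 10 = 6300/851 in ≈ 7.403 in
Initial abstraction Ia = S/5 = (6300/851)/5 = 1260/851 ≈ 1.481 in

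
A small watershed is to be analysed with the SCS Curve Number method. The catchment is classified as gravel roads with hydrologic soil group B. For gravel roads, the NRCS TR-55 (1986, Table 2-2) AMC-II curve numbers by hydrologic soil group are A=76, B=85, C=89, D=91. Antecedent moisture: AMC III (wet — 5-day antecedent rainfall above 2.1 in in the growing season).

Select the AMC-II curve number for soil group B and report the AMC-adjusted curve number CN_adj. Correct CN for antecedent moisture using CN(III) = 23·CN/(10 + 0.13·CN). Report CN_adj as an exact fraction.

CN_adj = 39100/421 ≈ 92.874

NRCS table: gravel roads, soil group B → CN(II) = 85
CN(III) from CN(II)=85: (23·85)/(10 + 0.13·85) = 39100/421 ≈ 92.874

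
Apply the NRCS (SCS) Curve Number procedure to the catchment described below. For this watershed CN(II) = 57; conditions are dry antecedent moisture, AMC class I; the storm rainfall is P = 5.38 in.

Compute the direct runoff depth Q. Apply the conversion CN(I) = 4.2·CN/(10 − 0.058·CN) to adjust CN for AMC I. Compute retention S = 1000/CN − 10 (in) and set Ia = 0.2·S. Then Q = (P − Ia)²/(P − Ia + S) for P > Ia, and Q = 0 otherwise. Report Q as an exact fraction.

Adjust CN=57 to AMC I: 4.2·57/(10 − 0.058·57) → (1197/5) ÷ (3347/500) = 119700/3347 ≈ 35.763
Max retention: S = 1000/(119700/3347) − 10 = 21500/1197 in (≈ 17.962 in)
Ia = 0.2·(21500/1197) = 4300/1197 in ≈ 3.592 in
Since P=5.380 > Ia=3.592: effective rainfall P−Ia = 106993/59850 in
Q: (106993/59850)² ÷ (1181993/59850) = 11447502049/70742281050 in (≈ 0.162 in)

Q = 11447502049/70742281050 in ≈ 0.162 in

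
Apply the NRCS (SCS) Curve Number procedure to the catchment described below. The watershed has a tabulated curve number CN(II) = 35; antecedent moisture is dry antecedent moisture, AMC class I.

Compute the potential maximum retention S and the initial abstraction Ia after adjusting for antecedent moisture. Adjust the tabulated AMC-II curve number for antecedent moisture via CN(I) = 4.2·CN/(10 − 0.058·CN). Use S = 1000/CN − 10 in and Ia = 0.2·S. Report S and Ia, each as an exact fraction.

CN(I) from CN(II)=35: (4.2·35)/(10 − 0.058·35) = 14700/797 ≈ 18.444
Retention S: 1000/CN − 10 with CN=18.444 → S = 6500/147 ≈ 44.218 in
Ia = 0.2S: 0.2·44.218 = 8.844 in (exactly 1300/147)

S = 6500/147 in ≈ 44.218 in; Ia = 1300/147 in ≈ 8.844 in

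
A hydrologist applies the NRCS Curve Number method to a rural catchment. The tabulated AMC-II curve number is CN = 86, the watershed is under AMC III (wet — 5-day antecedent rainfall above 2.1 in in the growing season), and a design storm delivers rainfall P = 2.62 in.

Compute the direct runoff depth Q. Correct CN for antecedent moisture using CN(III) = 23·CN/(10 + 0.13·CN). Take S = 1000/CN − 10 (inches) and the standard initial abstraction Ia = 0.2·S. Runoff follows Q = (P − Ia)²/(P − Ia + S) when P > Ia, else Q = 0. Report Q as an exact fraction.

Q = 15020708481/7791292550 in ≈ 1.928 in

Wet (AMC III): CN(III) = 23·86/(10 + 0.13·86) = 1978/(1059/50) = 98900/1059 ≈ 93.390
Max retention: S = 1000/(98900/1059) − 10 = 700/989 in (≈ 0.708 in)
Ia = 0.2S: 0.2·0.708 = 0.142 in (exactly 140/989)
Since P=2.620 > Ia=0.142: effective rainfall P−Ia = 122559/49450 in
Q = (122559/49450)²/((122559/49450) + 700/989) = (15020708481/2445302500)/(157559/49450) = 15020708481/7791292550 in ≈ 1.928 in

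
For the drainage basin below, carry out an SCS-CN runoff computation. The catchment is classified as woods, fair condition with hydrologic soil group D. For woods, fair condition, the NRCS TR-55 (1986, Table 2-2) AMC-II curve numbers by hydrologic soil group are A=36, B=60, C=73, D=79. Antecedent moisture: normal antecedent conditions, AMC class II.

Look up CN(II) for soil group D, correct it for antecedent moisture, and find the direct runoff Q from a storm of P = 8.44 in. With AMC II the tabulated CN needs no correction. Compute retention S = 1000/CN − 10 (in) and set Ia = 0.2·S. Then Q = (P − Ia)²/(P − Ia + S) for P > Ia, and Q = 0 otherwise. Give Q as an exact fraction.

NRCS table: woods, fair condition, soil group D → CN(II) = 79
AMC II — tabulated CN = 79 applies directly.
Max retention: S = 1000/79 − 10 = 210/79 in (≈ 2.658 in)
Initial abstraction Ia = S/5 = (210/79)/5 = 42/79 ≈ 0.532 in
Since P=8.440 > Ia=0.532: effective rainfall P−Ia = 15619/1975 in
Q: (15619/1975)² ÷ (20869/1975) = 243953161/41216275 in (≈ 5.919 in)

Q = 243953161/41216275 in ≈ 5.919 in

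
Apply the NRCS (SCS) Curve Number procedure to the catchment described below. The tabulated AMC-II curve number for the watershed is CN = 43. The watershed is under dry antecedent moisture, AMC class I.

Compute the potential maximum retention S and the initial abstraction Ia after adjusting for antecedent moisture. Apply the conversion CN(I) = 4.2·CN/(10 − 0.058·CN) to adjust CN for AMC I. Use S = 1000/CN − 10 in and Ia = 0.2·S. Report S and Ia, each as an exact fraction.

CN(I) from CN(II)=43: (4.2·43)/(10 − 0.058·43) = 30100/1251 ≈ 24.061
S = 1000/(30100/1251) − 10 = 9500/301 in ≈ 31.561 in
Ia = 0.2S: 0.2·31.561 = 6.312 in (exactly 1900/301)

S = 9500/301 in ≈ 31.561 in; Ia = 1900/301 in ≈ 6.312 in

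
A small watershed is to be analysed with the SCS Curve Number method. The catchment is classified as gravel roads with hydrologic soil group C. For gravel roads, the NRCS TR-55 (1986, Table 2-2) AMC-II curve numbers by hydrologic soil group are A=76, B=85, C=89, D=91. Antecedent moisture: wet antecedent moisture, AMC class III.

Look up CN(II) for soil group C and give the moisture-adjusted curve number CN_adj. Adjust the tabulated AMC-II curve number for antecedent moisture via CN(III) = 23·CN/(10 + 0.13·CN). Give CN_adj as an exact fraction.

NRCS table: gravel roads, soil group C → CN(II) = 89
CN(III) from CN(II)=89: (23·89)/(10 + 0.13·89) = 204700/2157 ≈ 94.900

CN_adj = 204700/2157 ≈ 94.900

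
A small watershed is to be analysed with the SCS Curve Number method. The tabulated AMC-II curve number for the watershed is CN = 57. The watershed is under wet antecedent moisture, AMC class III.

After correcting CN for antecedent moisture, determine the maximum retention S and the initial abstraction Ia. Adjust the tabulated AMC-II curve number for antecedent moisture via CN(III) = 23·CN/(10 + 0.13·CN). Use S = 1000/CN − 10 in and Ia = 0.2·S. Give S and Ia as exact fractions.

CN(III) from CN(II)=57: (23·57)/(10 + 0.13·57) = 131100/1741 ≈ 75.302
S = 1000/(131100/1741) − 10 = 4300/1311 in ≈ 3.280 in
Initial abstraction Ia = S/5 = (4300/1311)/5 = 860/1311 ≈ 0.656 in

S = 4300/1311 in ≈ 3.280 in; Ia = 860/1311 in ≈ 0.656 in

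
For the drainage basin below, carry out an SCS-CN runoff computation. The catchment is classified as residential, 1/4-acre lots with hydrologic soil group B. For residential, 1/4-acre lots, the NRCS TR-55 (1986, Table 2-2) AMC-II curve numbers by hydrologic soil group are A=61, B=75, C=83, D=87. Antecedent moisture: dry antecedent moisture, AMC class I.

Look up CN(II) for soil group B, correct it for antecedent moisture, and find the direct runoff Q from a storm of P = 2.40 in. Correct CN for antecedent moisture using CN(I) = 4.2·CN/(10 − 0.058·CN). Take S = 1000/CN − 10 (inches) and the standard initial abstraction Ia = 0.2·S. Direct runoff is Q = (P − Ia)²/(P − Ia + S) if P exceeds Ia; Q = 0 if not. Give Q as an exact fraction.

NRCS table: residential, 1/4-acre lots, soil group B → CN(II) = 75
Adjust CN=75 to AMC I: 4.2·75/(10 − 0.058·75) → 315 ÷ (113/20) = 6300/113 ≈ 55.752
Retention S: 1000/CN − 10 with CN=55.752 → S = 500/63 ≈ 7.937 in
Initial abstraction Ia = S/5 = (500/63)/5 = 100/63 ≈ 1.587 in
Excess rainfall: 2.400 − 1.587 = 0.813 in; P > Ia so Q > 0
Q = (256/315)²/((256/315) + 500/63) = (65536/99225)/(2756/315) = 16384/217035 in ≈ 0.075 in

Q = 16384/217035 in ≈ 0.075 in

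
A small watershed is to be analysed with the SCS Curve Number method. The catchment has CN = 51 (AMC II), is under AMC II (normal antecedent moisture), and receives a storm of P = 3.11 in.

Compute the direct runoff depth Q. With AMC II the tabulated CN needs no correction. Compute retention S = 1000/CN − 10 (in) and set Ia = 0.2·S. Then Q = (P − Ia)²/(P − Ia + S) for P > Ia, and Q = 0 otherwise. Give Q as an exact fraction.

Q = 36735721/280811100 in ≈ 0.131 in

AMC II — tabulated CN = 51 applies directly.
Max retention: S = 1000/51 − 10 = 490/51 in (≈ 9.608 in)
Ia = 0.2S: 0.2·9.608 = 1.922 in (exactly 98/51)
P − Ia = 3.110 − 1.922 = 6061/5100 ≈ 1.188 in (> 0, runoff occurs)
Q = (6061/5100)²/((6061/5100) + 490/51) = (36735721/26010000)/(55061/5100) = 36735721/280811100 in ≈ 0.131 in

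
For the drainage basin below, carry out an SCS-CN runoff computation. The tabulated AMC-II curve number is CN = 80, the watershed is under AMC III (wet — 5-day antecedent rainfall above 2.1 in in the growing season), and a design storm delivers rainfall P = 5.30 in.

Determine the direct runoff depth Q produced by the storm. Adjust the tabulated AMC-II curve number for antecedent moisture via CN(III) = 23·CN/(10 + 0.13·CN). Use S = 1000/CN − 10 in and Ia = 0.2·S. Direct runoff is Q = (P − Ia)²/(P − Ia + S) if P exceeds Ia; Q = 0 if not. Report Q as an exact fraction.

Q = 1366561/326370 in ≈ 4.187 in

Adjust CN=80 to AMC III: 23·80/(10 + 0.13·80) → 1840 ÷ (102/5) = 4600/51 ≈ 90.196
Retention S: 1000/CN − 10 with CN=90.196 → S = 25/23 ≈ 1.087 in
Ia = 0.2S: 0.2·1.087 = 0.217 in (exactly 5/23)
Since P=5.300 > Ia=0.217: effective rainfall P−Ia = 1169/230 in
Runoff Q = (P−Ia)²/(P−Ia+S) = (5.083)²/(5.083+1.087) = 1366561/326370 ≈ 4.187 in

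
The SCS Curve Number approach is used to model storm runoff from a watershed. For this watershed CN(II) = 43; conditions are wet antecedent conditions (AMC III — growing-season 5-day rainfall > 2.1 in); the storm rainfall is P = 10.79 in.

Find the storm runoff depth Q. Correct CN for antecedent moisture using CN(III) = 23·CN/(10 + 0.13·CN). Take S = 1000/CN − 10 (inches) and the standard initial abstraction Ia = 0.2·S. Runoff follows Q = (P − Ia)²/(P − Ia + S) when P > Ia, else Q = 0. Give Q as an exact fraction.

Q = 908458703161/150637655900 in ≈ 6.031 in

Adjust CN=43 to AMC III: 23·43/(10 + 0.13·43) → 989 ÷ (1559/100) = 98900/1559 ≈ 63.438
S = 1000/(98900/1559) − 10 = 5700/989 in ≈ 5.763 in
Ia = 0.2S: 0.2·5.763 = 1.153 in (exactly 1140/989)
Excess rainfall: 10.790 − 1.153 = 9.637 in; P > Ia so Q > 0
Q: (953131/98900)² ÷ (1523131/98900) = 908458703161/150637655900 in (≈ 6.031 in)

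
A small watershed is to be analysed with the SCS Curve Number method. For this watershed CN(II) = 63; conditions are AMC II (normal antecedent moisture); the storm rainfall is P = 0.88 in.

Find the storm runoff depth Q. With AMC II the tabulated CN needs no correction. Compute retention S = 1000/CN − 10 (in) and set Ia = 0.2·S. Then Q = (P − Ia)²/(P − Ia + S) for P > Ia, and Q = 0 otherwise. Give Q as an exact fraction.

CN(II) = 63; AMC II needs no correction.
Retention S: 1000/CN − 10 with CN=63.000 → S = 370/63 ≈ 5.873 in
Ia = 0.2S: 0.2·5.873 = 1.175 in (exactly 74/63)
P = 0.880 ≤ Ia = 1.175 in: entire storm abstracted, Q = 0.

Q = 0 in ≈ 0.000 in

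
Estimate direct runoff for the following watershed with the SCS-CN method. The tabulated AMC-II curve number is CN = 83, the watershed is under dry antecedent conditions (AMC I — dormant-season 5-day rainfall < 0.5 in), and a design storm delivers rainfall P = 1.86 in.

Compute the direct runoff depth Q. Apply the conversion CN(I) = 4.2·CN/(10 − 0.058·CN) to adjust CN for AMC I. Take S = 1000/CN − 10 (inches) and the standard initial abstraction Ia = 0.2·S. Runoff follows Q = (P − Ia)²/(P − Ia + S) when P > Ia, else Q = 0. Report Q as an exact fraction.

Q = 5944255801/43757927850 in ≈ 0.136 in

CN(I) from CN(II)=83: (4.2·83)/(10 − 0.058·83) = 174300/2593 ≈ 67.219
Retention S: 1000/CN − 10 with CN=67.219 → S = 8500/1743 ≈ 4.877 in
Ia = 0.2S: 0.2·4.877 = 0.975 in (exactly 1700/1743)
P − Ia = 1.860 − 0.975 = 77099/87150 ≈ 0.885 in (> 0, runoff occurs)
Runoff Q = (P−Ia)²/(P−Ia+S) = (0.885)²/(0.885+4.877) = 5944255801/43757927850 ≈ 0.136 in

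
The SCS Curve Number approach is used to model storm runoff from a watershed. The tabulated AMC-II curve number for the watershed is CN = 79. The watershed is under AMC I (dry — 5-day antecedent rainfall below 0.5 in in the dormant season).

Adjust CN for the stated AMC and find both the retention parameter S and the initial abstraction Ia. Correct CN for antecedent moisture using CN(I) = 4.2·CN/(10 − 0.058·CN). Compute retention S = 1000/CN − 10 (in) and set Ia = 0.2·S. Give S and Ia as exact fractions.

CN(I) from CN(II)=79: (4.2·79)/(10 − 0.058·79) = 7900/129 ≈ 61.240
Retention S: 1000/CN − 10 with CN=61.240 → S = 500/79 ≈ 6.329 in
Ia = 0.2·(500/79) = 100/79 in ≈ 1.266 in

S = 500/79 in ≈ 6.329 in; Ia = 100/79 in ≈ 1.266 in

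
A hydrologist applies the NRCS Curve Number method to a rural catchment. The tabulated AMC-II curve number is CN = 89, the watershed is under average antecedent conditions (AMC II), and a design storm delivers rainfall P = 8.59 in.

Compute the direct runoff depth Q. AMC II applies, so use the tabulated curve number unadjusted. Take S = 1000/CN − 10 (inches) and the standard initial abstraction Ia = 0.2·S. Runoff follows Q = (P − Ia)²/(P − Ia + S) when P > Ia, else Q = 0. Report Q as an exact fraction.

Q = 5513211001/758733900 in ≈ 7.266 in

CN(II) = 89; AMC II needs no correction.
Retention S: 1000/CN − 10 with CN=89.000 → S = 110/89 ≈ 1.236 in
Initial abstraction Ia = S/5 = (110/89)/5 = 22/89 ≈ 0.247 in
Since P=8.590 > Ia=0.247: effective rainfall P−Ia = 74251/8900 in
Q = (74251/8900)²/((74251/8900) + 110/89) = (5513211001/79210000)/(85251/8900) = 5513211001/758733900 in ≈ 7.266 in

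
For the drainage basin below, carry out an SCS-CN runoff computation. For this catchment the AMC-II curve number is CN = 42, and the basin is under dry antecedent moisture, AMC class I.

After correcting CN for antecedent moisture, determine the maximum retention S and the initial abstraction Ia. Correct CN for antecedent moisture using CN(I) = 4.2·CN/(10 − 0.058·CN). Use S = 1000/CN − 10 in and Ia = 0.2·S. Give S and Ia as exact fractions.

Dry (AMC I): CN(I) = 4.2·42/(10 − 0.058·42) = (882/5)/(1891/250) = 44100/1891 ≈ 23.321
Retention S: 1000/CN − 10 with CN=23.321 → S = 14500/441 ≈ 32.880 in
Ia = 0.2S: 0.2·32.880 = 6.576 in (exactly 2900/441)

S = 14500/441 in ≈ 32.880 in; Ia = 2900/441 in ≈ 6.576 in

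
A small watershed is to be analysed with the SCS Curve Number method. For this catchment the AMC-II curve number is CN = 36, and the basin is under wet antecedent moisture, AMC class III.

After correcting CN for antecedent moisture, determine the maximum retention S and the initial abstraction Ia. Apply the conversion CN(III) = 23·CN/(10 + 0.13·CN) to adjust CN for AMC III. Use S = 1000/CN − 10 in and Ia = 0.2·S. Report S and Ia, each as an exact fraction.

S = 1600/207 in ≈ 7.729 in; Ia = 320/207 in ≈ 1.546 in

Adjust CN=36 to AMC III: 23·36/(10 + 0.13·36) → 828 ÷ (367/25) = 20700/367 ≈ 56.403
Max retention: S = 1000/(20700/367) − 10 = 1600/207 in (≈ 7.729 in)
Initial abstraction Ia = S/5 = (1600/207)/5 = 320/207 ≈ 1.546 in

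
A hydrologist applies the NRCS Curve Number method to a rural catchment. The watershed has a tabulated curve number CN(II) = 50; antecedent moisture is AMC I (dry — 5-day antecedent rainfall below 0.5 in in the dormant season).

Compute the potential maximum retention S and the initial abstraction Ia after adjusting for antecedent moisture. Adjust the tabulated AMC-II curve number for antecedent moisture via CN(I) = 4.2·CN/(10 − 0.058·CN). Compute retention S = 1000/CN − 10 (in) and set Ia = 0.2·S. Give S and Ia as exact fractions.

S = 500/21 in ≈ 23.810 in; Ia = 100/21 in ≈ 4.762 in

Adjust CN=50 to AMC I: 4.2·50/(10 − 0.058·50) → 210 ÷ (71/10) = 2100/71 ≈ 29.577
Retention S: 1000/CN − 10 with CN=29.577 → S = 500/21 ≈ 23.810 in
Initial abstraction Ia = S/5 = (500/21)/5 = 100/21 ≈ 4.762 in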